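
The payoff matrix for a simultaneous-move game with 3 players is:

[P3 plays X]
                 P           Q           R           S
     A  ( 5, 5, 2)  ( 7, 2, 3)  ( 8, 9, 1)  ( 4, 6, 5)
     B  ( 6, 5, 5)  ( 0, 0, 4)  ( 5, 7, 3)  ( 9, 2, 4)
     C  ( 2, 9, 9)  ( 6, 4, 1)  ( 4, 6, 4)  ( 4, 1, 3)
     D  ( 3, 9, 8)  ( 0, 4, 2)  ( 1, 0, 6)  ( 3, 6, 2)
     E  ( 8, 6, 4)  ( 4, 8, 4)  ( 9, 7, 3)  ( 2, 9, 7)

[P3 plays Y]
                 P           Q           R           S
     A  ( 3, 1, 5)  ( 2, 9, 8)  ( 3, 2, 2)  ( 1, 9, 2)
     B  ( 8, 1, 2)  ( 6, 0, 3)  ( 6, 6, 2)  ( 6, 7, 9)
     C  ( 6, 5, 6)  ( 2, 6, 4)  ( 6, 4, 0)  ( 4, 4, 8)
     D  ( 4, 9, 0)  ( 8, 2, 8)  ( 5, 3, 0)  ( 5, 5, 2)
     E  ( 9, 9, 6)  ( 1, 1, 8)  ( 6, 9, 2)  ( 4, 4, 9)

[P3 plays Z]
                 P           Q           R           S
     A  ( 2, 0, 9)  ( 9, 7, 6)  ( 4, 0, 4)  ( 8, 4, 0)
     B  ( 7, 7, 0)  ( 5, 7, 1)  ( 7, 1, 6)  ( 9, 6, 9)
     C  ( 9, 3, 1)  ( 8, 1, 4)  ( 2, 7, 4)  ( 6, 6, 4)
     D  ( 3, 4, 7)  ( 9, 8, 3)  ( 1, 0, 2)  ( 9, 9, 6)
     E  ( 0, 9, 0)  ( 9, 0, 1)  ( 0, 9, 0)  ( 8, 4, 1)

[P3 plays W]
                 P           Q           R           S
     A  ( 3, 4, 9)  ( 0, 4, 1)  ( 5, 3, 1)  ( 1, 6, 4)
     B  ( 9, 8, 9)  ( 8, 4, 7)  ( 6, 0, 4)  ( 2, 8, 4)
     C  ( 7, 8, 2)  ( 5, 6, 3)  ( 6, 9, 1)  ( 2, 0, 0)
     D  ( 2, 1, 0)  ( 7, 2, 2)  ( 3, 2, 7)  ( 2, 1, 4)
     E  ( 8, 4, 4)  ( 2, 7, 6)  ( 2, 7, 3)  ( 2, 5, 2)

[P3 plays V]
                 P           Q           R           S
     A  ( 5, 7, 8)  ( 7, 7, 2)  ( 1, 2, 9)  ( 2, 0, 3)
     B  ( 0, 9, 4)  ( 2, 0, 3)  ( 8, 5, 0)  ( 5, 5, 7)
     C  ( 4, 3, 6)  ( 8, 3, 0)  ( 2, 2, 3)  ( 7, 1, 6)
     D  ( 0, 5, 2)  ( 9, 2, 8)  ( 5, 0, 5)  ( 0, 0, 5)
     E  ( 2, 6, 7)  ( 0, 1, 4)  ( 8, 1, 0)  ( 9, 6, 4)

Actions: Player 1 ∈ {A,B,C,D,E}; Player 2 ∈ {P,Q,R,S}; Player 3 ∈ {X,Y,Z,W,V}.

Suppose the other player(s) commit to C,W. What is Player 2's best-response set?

BR_2 = {R}

u_2(P vs C,W) = 8
u_2(Q vs C,W) = 6
u_2(R vs C,W) = 9
u_2(S vs C,W) = 0
max payoff 9 at {R}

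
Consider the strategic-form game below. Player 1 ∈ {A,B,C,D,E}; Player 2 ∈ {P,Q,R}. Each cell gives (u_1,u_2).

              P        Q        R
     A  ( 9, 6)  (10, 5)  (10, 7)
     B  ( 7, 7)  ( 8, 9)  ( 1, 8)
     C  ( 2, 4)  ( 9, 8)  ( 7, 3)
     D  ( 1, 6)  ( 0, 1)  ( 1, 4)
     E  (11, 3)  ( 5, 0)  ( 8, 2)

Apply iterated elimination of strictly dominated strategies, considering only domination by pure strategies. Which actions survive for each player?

P1 drop B (A beats it: P:9>7 Q:10>8 R:10>1)
P1 drop C (A beats it: P:9>2 Q:10>9 R:10>7)
P1 drop D (A beats it: P:9>1 Q:10>0 R:10>1)
P2 drop Q (P beats it: A:6>5 E:3>0)
P1→{A,E} P2→{P,R}

IESDS → P1:{A,E} P2:{P,R}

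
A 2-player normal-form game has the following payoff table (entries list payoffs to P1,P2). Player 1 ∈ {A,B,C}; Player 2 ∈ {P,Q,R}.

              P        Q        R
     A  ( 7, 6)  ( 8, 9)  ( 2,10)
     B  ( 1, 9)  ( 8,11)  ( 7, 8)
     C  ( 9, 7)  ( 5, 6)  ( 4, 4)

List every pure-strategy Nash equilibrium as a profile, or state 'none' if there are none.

(A,P): not NE [P1→C gives 9>7; P2→R gives 10>6]
(A,Q): not NE [P2→R gives 10>9]
(A,R): not NE [P1→B gives 7>2]
(B,P): not NE [P1→C gives 9>1; P2→Q gives 11>9]
(B,Q): NE
(B,R): not NE [P2→Q gives 11>8]
(C,P): NE
(C,Q): not NE [P1→B gives 8>5; P2→P gives 7>6]
(C,R): not NE [P1→B gives 7>4; P2→P gives 7>4]

PSNE = {(B,Q), (C,P)}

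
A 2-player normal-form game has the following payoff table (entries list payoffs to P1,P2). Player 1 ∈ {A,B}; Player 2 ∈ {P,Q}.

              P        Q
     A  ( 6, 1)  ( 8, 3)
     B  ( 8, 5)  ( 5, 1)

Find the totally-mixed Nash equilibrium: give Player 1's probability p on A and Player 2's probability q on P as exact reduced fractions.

P1 indiff ⇒ q·6+(1-q)·8 = q·8+(1-q)·5 ⇒ q(-2) = (1-q)(-3) ⇒ q = 3/5
P2 indiff ⇒ p·1+(1-p)·5 = p·3+(1-p)·1 ⇒ p(-2) = (1-p)(-4) ⇒ p = 2/3

(p,q) = (2/3, 3/5)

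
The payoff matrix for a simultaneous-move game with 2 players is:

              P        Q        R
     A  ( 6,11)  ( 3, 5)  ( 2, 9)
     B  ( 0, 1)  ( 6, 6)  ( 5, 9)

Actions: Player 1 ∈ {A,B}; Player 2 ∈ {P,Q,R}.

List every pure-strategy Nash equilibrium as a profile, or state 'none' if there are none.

NE set: (A,P), (B,R)

(A,P): NE
(A,Q): not NE [P1→B gives 6>3; P2→P gives 11>5]
(A,R): not NE [P1→B gives 5>2; P2→P gives 11>9]
(B,P): not NE [P1→A gives 6>0; P2→R gives 9>1]
(B,Q): not NE [P2→R gives 9>6]
(B,R): NE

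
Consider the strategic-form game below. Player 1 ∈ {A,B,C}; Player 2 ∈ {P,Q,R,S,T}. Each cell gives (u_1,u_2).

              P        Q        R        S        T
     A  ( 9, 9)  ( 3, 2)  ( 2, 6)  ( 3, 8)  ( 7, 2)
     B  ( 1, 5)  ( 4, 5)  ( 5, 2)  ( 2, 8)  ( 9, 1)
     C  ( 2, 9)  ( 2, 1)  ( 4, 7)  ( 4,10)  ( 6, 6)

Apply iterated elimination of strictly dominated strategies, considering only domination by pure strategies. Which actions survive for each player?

P2 drop Q (S beats it: A:8>2 B:8>5 C:10>1)
P2 drop R (P beats it: A:9>6 B:5>2 C:9>7)
P2 drop T (P beats it: A:9>2 B:5>1 C:9>6)
P1 drop B (A beats it: P:9>1 S:3>2)
P1→{A,C} P2→{P,S}

Remaining: P1:{A,C} P2:{P,S}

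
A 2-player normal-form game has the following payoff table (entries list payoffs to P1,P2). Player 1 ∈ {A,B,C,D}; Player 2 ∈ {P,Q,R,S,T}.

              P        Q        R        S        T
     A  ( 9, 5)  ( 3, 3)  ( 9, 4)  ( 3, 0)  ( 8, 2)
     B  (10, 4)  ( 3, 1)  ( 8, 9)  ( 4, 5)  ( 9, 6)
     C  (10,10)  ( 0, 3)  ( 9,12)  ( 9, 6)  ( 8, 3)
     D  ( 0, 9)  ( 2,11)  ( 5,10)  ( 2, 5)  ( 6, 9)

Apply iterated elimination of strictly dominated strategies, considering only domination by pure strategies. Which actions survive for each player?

P1 drop D (A beats it: P:9>0 Q:3>2 R:9>5 S:3>2 T:8>6)
P2 drop Q (P beats it: A:5>3 B:4>1 C:10>3)
P2 drop S (R beats it: A:4>0 B:9>5 C:12>6)
P2 drop T (R beats it: A:4>2 B:9>6 C:12>3)
P1→{A,B,C} P2→{P,R}

Remaining: P1:{A,B,C} P2:{P,R}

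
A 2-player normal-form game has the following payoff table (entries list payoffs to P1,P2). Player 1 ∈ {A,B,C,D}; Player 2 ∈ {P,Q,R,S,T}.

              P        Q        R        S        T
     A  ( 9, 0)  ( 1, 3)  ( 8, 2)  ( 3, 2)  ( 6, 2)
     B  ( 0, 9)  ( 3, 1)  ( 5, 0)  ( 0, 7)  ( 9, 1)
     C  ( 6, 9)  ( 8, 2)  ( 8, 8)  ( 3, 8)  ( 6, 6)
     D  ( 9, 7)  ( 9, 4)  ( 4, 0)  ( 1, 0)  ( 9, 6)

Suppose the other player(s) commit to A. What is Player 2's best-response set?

P2 best: {Q}

u_2(P vs A) = 0
u_2(Q vs A) = 3
u_2(R vs A) = 2
u_2(S vs A) = 2
u_2(T vs A) = 2
max payoff 3 at {Q}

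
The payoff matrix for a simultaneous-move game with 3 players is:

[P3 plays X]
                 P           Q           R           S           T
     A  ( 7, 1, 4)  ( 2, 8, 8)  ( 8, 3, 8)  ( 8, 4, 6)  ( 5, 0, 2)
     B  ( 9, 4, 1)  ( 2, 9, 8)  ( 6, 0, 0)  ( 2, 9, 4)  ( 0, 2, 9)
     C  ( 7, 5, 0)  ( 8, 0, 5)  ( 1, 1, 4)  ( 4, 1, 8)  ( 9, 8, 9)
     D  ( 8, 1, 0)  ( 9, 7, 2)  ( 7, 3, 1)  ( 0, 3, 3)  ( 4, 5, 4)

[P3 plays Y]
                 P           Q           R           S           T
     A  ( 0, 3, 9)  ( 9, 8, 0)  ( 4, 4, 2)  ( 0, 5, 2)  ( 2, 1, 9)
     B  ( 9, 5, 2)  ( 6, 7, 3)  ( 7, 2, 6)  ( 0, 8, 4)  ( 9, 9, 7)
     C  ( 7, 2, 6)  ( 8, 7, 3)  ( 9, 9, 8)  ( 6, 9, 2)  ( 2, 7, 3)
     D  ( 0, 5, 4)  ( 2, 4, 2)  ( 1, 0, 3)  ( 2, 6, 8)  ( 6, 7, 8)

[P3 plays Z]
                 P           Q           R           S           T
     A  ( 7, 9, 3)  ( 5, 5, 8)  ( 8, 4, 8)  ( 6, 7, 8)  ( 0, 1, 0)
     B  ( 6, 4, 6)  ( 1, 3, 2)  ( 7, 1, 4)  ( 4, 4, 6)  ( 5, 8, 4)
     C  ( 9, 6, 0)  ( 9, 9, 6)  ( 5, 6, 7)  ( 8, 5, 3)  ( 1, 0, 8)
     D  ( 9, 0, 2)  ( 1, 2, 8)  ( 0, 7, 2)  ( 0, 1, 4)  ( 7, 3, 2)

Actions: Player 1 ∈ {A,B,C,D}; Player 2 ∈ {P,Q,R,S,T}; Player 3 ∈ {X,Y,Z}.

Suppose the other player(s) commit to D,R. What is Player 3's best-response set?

BR_3 = {Y}

u_3(X vs D,R) = 1
u_3(Y vs D,R) = 3
u_3(Z vs D,R) = 2
max payoff 3 at {Y}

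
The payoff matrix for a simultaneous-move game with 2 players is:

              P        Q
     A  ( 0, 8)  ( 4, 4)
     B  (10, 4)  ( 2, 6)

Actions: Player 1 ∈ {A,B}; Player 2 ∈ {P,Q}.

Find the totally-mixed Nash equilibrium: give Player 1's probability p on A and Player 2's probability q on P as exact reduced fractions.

p=1/3, q=1/6

P1 indiff ⇒ q·0+(1-q)·4 = q·10+(1-q)·2 ⇒ q(-10) = (1-q)(-2) ⇒ q = 1/6
P2 indiff ⇒ p·8+(1-p)·4 = p·4+(1-p)·6 ⇒ p(4) = (1-p)(2) ⇒ p = 1/3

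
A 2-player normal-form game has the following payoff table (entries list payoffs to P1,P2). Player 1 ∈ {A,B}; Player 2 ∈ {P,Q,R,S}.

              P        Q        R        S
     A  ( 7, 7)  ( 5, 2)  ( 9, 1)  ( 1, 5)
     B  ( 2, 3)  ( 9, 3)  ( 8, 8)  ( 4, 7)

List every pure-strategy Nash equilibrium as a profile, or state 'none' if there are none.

NE set: (A,P)

(A,P): NE
(A,Q): not NE [P1→B gives 9>5; P2→P gives 7>2]
(A,R): not NE [P2→P gives 7>1]
(A,S): not NE [P1→B gives 4>1; P2→P gives 7>5]
(B,P): not NE [P1→A gives 7>2; P2→R gives 8>3]
(B,Q): not NE [P2→R gives 8>3]
(B,R): not NE [P1→A gives 9>8]
(B,S): not NE [P2→R gives 8>7]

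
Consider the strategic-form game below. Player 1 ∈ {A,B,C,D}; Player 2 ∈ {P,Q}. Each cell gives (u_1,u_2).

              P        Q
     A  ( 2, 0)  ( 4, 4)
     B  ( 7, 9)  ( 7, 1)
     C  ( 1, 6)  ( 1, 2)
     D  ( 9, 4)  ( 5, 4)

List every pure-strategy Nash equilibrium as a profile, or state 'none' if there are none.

(A,P): not NE [P1→D gives 9>2; P2→Q gives 4>0]
(A,Q): not NE [P1→B gives 7>4]
(B,P): not NE [P1→D gives 9>7]
(B,Q): not NE [P2→P gives 9>1]
(C,P): not NE [P1→D gives 9>1]
(C,Q): not NE [P1→B gives 7>1; P2→P gives 6>2]
(D,P): NE
(D,Q): not NE [P1→B gives 7>5]

PSNE = {(D,P)}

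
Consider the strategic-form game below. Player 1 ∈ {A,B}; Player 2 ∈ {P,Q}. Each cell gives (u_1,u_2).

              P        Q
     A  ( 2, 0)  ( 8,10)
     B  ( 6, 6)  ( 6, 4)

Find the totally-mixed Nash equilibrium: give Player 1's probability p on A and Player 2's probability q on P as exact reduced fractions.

(p,q) = (1/6, 1/3)

P1 indiff ⇒ q·2+(1-q)·8 = q·6+(1-q)·6 ⇒ q(-4) = (1-q)(-2) ⇒ q = 1/3
P2 indiff ⇒ p·0+(1-p)·6 = p·10+(1-p)·4 ⇒ p(-10) = (1-p)(-2) ⇒ p = 1/6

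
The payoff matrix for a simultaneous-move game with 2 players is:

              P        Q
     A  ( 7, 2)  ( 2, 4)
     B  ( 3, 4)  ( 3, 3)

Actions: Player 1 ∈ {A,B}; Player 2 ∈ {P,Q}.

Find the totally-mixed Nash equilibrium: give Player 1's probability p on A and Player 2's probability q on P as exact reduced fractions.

P1 indiff ⇒ q·7+(1-q)·2 = q·3+(1-q)·3 ⇒ q(4) = (1-q)(1) ⇒ q = 1/5
P2 indiff ⇒ p·2+(1-p)·4 = p·4+(1-p)·3 ⇒ p(-2) = (1-p)(-1) ⇒ p = 1/3

p=1/3, q=1/5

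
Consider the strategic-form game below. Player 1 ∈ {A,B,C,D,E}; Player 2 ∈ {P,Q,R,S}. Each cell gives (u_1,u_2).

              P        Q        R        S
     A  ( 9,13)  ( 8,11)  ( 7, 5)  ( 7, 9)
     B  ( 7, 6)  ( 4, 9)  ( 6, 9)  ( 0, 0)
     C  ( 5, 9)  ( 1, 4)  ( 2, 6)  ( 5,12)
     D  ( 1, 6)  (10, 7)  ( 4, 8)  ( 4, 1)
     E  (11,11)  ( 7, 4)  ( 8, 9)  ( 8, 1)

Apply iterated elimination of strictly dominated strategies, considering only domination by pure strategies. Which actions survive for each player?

P1 drop B (A beats it: P:9>7 Q:8>4 R:7>6 S:7>0)
P1 drop C (A beats it: P:9>5 Q:8>1 R:7>2 S:7>5)
P2 drop S (P beats it: A:13>9 D:6>1 E:11>1)
P1→{A,D,E} P2→{P,Q,R}

Survivors P1:{A,D,E} P2:{P,Q,R}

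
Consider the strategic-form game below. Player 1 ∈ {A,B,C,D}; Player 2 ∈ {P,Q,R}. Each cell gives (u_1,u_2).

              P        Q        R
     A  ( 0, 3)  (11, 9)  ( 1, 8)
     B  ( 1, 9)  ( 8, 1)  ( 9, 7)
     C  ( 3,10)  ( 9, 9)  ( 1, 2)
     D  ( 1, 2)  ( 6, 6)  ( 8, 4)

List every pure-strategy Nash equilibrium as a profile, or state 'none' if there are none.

(A,P): not NE [P1→C gives 3>0; P2→Q gives 9>3]
(A,Q): NE
(A,R): not NE [P1→B gives 9>1; P2→Q gives 9>8]
(B,P): not NE [P1→C gives 3>1]
(B,Q): not NE [P1→A gives 11>8; P2→P gives 9>1]
(B,R): not NE [P2→P gives 9>7]
(C,P): NE
(C,Q): not NE [P1→A gives 11>9; P2→P gives 10>9]
(C,R): not NE [P1→B gives 9>1; P2→P gives 10>2]
(D,P): not NE [P1→C gives 3>1; P2→Q gives 6>2]
(D,Q): not NE [P1→A gives 11>6]
(D,R): not NE [P1→B gives 9>8; P2→Q gives 6>4]

PSNE = {(A,Q), (C,P)}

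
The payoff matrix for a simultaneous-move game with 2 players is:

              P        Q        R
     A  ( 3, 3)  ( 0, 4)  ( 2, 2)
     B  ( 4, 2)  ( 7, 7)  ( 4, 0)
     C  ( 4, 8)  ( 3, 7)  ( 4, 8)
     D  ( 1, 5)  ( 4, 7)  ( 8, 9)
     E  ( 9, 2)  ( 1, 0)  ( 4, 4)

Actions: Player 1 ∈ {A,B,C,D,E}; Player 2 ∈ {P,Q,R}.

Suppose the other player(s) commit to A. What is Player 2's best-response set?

u_2(P vs A) = 3
u_2(Q vs A) = 4
u_2(R vs A) = 2
max payoff 4 at {Q}

P2 best: {Q}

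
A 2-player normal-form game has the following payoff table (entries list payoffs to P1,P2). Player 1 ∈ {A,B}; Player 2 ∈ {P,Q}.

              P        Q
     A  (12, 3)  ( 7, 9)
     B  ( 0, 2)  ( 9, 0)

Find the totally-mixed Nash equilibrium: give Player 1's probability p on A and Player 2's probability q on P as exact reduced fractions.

(p,q) = (1/4, 1/7)

P1 indiff ⇒ q·12+(1-q)·7 = q·0+(1-q)·9 ⇒ q(12) = (1-q)(2) ⇒ q = 1/7
P2 indiff ⇒ p·3+(1-p)·2 = p·9+(1-p)·0 ⇒ p(-6) = (1-p)(-2) ⇒ p = 1/4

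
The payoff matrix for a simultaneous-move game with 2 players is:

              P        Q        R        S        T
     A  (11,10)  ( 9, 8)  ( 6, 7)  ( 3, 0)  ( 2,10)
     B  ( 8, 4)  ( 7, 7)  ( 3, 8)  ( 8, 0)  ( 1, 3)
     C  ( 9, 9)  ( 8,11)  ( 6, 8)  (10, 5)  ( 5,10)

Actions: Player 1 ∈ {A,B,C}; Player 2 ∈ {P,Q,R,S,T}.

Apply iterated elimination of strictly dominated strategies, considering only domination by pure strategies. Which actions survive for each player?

P1 drop B (C beats it: P:9>8 Q:8>7 R:6>3 S:10>8 T:5>1)
P2 drop R (P beats it: A:10>7 C:9>8)
P2 drop S (P beats it: A:10>0 C:9>5)
P1→{A,C} P2→{P,Q,T}

Survivors P1:{A,C} P2:{P,Q,T}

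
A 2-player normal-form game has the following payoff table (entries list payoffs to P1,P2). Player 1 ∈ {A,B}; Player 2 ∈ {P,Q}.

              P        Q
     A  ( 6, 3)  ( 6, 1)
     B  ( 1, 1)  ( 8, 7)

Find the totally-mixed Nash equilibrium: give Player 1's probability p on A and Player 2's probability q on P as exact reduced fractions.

P1 indiff ⇒ q·6+(1-q)·6 = q·1+(1-q)·8 ⇒ q(5) = (1-q)(2) ⇒ q = 2/7
P2 indiff ⇒ p·3+(1-p)·1 = p·1+(1-p)·7 ⇒ p(2) = (1-p)(6) ⇒ p = 3/4

p=3/4, q=2/7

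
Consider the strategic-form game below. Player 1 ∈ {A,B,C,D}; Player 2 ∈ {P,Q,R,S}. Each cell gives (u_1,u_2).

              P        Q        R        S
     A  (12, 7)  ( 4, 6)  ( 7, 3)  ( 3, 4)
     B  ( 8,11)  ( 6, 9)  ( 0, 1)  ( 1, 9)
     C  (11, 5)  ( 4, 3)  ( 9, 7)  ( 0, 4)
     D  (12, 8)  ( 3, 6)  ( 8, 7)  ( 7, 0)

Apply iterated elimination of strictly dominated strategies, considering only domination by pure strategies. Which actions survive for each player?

P2 drop Q (P beats it: A:7>6 B:11>9 C:5>3 D:8>6)
P1 drop B (A beats it: P:12>8 R:7>0 S:3>1)
P2 drop S (P beats it: A:7>4 C:5>4 D:8>0)
P1→{A,C,D} P2→{P,R}

Survivors P1:{A,C,D} P2:{P,R}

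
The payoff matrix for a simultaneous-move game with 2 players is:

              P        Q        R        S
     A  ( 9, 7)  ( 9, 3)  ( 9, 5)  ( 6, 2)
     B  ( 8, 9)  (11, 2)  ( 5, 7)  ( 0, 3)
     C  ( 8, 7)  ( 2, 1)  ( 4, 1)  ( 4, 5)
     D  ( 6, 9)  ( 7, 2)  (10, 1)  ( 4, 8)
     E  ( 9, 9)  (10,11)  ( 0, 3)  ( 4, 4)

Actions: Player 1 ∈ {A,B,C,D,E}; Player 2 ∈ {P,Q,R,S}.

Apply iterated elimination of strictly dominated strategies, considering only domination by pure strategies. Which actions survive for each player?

Remaining: P1:{A,B,E} P2:{P,Q}

P1 drop C (A beats it: P:9>8 Q:9>2 R:9>4 S:6>4)
P2 drop R (P beats it: A:7>5 B:9>7 D:9>1 E:9>3)
P1 drop D (A beats it: P:9>6 Q:9>7 S:6>4)
P2 drop S (P beats it: A:7>2 B:9>3 E:9>4)
P1→{A,B,E} P2→{P,Q}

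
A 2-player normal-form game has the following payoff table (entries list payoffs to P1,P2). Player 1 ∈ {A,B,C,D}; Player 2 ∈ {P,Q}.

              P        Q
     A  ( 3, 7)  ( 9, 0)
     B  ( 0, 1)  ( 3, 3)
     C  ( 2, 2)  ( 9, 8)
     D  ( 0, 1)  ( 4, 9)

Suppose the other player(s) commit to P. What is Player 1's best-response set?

u_1(A vs P) = 3
u_1(B vs P) = 0
u_1(C vs P) = 2
u_1(D vs P) = 0
max payoff 3 at {A}

P1 best: {A}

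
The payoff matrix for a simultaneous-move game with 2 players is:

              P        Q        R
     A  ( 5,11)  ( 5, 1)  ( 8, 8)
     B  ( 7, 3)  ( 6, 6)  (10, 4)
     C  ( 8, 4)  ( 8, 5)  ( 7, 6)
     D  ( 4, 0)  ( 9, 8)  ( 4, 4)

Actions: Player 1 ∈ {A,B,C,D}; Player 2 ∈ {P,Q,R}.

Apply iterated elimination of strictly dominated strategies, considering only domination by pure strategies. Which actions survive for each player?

P1 drop A (B beats it: P:7>5 Q:6>5 R:10>8)
P2 drop P (Q beats it: B:6>3 C:5>4 D:8>0)
P1→{B,C,D} P2→{Q,R}

Remaining: P1:{B,C,D} P2:{Q,R}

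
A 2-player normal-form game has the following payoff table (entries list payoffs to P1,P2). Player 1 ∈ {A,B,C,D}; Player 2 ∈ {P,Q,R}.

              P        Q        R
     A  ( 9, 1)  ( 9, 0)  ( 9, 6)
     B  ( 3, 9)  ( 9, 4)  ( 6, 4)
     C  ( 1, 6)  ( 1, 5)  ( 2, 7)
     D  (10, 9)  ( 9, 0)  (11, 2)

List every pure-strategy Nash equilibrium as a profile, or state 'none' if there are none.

(A,P): not NE [P1→D gives 10>9; P2→R gives 6>1]
(A,Q): not NE [P2→R gives 6>0]
(A,R): not NE [P1→D gives 11>9]
(B,P): not NE [P1→D gives 10>3]
(B,Q): not NE [P2→P gives 9>4]
(B,R): not NE [P1→D gives 11>6; P2→P gives 9>4]
(C,P): not NE [P1→D gives 10>1; P2→R gives 7>6]
(C,Q): not NE [P1→D gives 9>1; P2→R gives 7>5]
(C,R): not NE [P1→D gives 11>2]
(D,P): NE
(D,Q): not NE [P2→P gives 9>0]
(D,R): not NE [P2→P gives 9>2]

PSNE = {(D,P)}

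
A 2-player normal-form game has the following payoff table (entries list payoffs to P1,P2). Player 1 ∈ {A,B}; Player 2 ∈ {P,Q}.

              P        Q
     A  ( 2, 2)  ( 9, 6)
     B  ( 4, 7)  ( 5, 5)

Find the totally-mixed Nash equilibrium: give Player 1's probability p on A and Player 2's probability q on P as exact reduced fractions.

P1 indiff ⇒ q·2+(1-q)·9 = q·4+(1-q)·5 ⇒ q(-2) = (1-q)(-4) ⇒ q = 2/3
P2 indiff ⇒ p·2+(1-p)·7 = p·6+(1-p)·5 ⇒ p(-4) = (1-p)(-2) ⇒ p = 1/3

P1 mixes 1/3 on A; P2 mixes 2/3 on P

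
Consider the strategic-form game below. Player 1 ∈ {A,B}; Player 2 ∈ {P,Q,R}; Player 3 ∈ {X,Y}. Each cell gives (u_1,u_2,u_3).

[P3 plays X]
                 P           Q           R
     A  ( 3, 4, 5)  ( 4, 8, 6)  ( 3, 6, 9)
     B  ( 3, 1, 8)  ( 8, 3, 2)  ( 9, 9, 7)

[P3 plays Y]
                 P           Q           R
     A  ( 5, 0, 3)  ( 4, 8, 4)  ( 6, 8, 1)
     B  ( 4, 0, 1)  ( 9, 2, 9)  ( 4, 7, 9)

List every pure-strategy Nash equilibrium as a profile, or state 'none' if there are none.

(A,P,X): not NE [P2→Q gives 8>4]
(A,P,Y): not NE [P2→R gives 8>0; P3→X gives 5>3]
(A,Q,X): not NE [P1→B gives 8>4]
(A,Q,Y): not NE [P1→B gives 9>4; P3→X gives 6>4]
(A,R,X): not NE [P1→B gives 9>3; P2→Q gives 8>6]
(A,R,Y): not NE [P3→X gives 9>1]
(B,P,X): not NE [P2→R gives 9>1]
(B,P,Y): not NE [P1→A gives 5>4; P2→R gives 7>0; P3→X gives 8>1]
(B,Q,X): not NE [P2→R gives 9>3; P3→Y gives 9>2]
(B,Q,Y): not NE [P2→R gives 7>2]
(B,R,X): not NE [P3→Y gives 9>7]
(B,R,Y): not NE [P1→A gives 6>4]

No pure NE.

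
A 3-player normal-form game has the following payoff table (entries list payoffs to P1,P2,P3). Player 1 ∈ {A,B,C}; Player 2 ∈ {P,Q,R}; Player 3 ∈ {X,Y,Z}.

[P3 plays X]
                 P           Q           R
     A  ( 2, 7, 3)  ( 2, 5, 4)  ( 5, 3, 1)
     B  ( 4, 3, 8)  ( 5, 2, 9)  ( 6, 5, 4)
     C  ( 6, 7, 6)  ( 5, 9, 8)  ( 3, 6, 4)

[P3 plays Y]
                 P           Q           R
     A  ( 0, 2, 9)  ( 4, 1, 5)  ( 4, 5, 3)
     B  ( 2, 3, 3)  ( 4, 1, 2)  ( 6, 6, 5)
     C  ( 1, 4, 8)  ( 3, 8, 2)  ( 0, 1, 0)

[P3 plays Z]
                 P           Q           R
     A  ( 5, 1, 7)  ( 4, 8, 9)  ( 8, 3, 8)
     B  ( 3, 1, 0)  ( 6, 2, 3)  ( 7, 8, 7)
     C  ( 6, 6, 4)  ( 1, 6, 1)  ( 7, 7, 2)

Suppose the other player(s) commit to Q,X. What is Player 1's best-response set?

u_1(A vs Q,X) = 2
u_1(B vs Q,X) = 5
u_1(C vs Q,X) = 5
max payoff 5 at {B,C}

P1 best: {B,C}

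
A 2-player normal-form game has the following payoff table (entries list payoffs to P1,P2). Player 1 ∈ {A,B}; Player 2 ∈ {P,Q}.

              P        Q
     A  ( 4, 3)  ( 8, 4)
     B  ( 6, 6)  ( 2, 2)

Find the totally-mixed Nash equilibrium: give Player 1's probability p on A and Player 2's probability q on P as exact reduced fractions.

p=4/5, q=3/4

P1 indiff ⇒ q·4+(1-q)·8 = q·6+(1-q)·2 ⇒ q(-2) = (1-q)(-6) ⇒ q = 3/4
P2 indiff ⇒ p·3+(1-p)·6 = p·4+(1-p)·2 ⇒ p(-1) = (1-p)(-4) ⇒ p = 4/5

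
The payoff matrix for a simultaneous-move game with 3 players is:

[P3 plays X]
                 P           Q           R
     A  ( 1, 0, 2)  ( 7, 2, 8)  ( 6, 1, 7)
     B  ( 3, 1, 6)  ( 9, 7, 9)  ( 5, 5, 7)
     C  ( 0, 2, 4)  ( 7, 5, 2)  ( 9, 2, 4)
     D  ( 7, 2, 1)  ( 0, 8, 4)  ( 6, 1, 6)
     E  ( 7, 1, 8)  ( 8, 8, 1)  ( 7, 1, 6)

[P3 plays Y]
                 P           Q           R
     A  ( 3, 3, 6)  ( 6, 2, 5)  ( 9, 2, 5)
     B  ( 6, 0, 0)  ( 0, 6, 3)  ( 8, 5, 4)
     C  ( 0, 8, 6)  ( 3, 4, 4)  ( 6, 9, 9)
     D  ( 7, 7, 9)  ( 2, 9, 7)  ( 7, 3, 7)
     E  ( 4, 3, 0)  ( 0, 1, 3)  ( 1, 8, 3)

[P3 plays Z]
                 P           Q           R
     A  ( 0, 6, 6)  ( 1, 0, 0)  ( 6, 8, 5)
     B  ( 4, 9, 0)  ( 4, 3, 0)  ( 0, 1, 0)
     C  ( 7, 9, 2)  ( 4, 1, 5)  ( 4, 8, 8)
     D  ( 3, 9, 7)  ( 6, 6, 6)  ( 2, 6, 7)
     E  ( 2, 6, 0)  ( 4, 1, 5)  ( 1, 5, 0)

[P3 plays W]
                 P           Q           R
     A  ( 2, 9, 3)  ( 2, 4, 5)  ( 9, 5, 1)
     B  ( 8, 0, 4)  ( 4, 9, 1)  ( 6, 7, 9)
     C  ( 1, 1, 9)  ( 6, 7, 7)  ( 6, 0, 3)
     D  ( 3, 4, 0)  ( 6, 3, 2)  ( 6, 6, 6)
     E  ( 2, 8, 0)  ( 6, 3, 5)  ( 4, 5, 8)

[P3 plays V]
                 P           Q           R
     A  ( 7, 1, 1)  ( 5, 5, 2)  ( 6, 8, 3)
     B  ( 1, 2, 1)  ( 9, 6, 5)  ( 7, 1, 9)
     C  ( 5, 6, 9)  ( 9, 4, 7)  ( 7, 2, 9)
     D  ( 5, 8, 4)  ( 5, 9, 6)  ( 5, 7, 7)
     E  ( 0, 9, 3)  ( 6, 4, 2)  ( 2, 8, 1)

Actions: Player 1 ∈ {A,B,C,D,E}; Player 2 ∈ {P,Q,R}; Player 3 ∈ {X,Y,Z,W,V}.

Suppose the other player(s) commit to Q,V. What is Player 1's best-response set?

u_1(A vs Q,V) = 5
u_1(B vs Q,V) = 9
u_1(C vs Q,V) = 9
u_1(D vs Q,V) = 5
u_1(E vs Q,V) = 6
max payoff 9 at {B,C}

BR_1 = {B,C}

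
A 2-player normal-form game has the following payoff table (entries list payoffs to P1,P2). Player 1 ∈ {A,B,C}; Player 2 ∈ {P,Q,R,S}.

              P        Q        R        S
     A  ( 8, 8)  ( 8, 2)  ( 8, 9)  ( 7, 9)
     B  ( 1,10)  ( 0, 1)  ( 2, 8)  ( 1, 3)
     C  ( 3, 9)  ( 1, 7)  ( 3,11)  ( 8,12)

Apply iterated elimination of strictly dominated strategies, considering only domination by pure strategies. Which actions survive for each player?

Remaining: P1:{A,C} P2:{R,S}

P1 drop B (A beats it: P:8>1 Q:8>0 R:8>2 S:7>1)
P2 drop P (R beats it: A:9>8 C:11>9)
P2 drop Q (R beats it: A:9>2 C:11>7)
P1→{A,C} P2→{R,S}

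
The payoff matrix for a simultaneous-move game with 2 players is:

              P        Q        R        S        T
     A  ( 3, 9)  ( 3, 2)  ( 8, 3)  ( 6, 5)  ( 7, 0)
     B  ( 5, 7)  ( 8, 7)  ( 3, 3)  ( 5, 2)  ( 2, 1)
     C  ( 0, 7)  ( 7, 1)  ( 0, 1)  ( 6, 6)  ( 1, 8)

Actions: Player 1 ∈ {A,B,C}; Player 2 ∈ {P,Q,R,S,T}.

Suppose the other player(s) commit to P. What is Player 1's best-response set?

u_1(A vs P) = 3
u_1(B vs P) = 5
u_1(C vs P) = 0
max payoff 5 at {B}

BR_1 = {B}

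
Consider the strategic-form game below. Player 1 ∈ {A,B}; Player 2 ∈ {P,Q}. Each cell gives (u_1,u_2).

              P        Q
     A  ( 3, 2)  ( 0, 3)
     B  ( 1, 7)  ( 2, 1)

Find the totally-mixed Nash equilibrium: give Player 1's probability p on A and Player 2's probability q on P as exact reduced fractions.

P1 indiff ⇒ q·3+(1-q)·0 = q·1+(1-q)·2 ⇒ q(2) = (1-q)(2) ⇒ q = 1/2
P2 indiff ⇒ p·2+(1-p)·7 = p·3+(1-p)·1 ⇒ p(-1) = (1-p)(-6) ⇒ p = 6/7

p=6/7, q=1/2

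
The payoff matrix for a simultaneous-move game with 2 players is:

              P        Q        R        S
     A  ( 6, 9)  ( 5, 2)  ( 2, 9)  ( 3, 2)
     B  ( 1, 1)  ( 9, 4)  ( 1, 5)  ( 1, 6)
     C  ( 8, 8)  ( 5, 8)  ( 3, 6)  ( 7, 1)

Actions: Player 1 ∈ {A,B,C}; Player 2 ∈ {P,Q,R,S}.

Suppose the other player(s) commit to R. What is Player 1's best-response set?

u_1(A vs R) = 2
u_1(B vs R) = 1
u_1(C vs R) = 3
max payoff 3 at {C}

BR_1 = {C}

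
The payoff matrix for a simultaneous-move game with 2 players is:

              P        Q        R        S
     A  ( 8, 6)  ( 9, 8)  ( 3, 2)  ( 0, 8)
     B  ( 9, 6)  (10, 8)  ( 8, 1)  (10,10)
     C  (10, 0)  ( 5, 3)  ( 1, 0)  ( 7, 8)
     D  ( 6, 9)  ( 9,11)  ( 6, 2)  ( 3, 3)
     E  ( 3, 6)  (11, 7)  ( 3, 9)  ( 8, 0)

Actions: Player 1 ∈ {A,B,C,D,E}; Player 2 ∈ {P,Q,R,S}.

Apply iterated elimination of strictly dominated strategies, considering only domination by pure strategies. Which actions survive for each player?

Survivors P1:{B,E} P2:{Q,R,S}

P1 drop A (B beats it: P:9>8 Q:10>9 R:8>3 S:10>0)
P1 drop D (B beats it: P:9>6 Q:10>9 R:8>6 S:10>3)
P2 drop P (Q beats it: B:8>6 C:3>0 E:7>6)
P1 drop C (B beats it: Q:10>5 R:8>1 S:10>7)
P1→{B,E} P2→{Q,R,S}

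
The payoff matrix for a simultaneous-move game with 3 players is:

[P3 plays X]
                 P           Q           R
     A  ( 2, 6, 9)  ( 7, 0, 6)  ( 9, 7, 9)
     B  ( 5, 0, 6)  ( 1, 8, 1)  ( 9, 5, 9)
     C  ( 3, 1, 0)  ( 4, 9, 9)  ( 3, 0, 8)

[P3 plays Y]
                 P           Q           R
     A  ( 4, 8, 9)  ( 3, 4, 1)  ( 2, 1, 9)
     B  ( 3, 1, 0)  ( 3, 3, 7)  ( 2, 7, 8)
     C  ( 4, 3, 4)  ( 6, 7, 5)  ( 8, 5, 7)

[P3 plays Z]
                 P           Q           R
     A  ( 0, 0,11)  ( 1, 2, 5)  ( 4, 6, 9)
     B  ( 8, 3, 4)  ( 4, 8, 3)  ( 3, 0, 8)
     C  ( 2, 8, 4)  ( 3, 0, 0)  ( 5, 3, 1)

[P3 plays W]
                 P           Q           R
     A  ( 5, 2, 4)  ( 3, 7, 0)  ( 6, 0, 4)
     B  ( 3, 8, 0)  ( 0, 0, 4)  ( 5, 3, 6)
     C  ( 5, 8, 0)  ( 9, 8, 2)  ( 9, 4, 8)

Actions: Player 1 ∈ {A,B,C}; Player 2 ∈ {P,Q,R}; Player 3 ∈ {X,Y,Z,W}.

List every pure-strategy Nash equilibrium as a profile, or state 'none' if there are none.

NE set: (A,R,X)

(A,P,X): not NE [P1→B gives 5>2; P2→R gives 7>6; P3→Z gives 11>9]
(A,P,Y): not NE [P3→Z gives 11>9]
(A,P,Z): not NE [P1→B gives 8>0; P2→R gives 6>0]
(A,P,W): not NE [P2→Q gives 7>2; P3→Z gives 11>4]
(A,Q,X): not NE [P2→R gives 7>0]
(A,Q,Y): not NE [P1→C gives 6>3; P2→P gives 8>4; P3→X gives 6>1]
(A,Q,Z): not NE [P1→B gives 4>1; P2→R gives 6>2; P3→X gives 6>5]
(A,Q,W): not NE [P1→C gives 9>3; P3→X gives 6>0]
(A,R,X): NE
(A,R,Y): not NE [P1→C gives 8>2; P2→P gives 8>1]
(A,R,Z): not NE [P1→C gives 5>4]
(A,R,W): not NE [P1→C gives 9>6; P2→Q gives 7>0; P3→Z gives 9>4]
(B,P,X): not NE [P2→Q gives 8>0]
(B,P,Y): not NE [P1→C gives 4>3; P2→R gives 7>1; P3→X gives 6>0]
(B,P,Z): not NE [P2→Q gives 8>3; P3→X gives 6>4]
(B,P,W): not NE [P1→C gives 5>3; P3→X gives 6>0]
(B,Q,X): not NE [P1→A gives 7>1; P3→Y gives 7>1]
(B,Q,Y): not NE [P1→C gives 6>3; P2→R gives 7>3]
(B,Q,Z): not NE [P3→Y gives 7>3]
(B,Q,W): not NE [P1→C gives 9>0; P2→P gives 8>0; P3→Y gives 7>4]
(B,R,X): not NE [P2→Q gives 8>5]
(B,R,Y): not NE [P1→C gives 8>2; P3→X gives 9>8]
(B,R,Z): not NE [P1→C gives 5>3; P2→Q gives 8>0; P3→X gives 9>8]
(B,R,W): not NE [P1→C gives 9>5; P2→P gives 8>3; P3→X gives 9>6]
(C,P,X): not NE [P1→B gives 5>3; P2→Q gives 9>1; P3→Z gives 4>0]
(C,P,Y): not NE [P2→Q gives 7>3]
(C,P,Z): not NE [P1→B gives 8>2]
(C,P,W): not NE [P3→Z gives 4>0]
(C,Q,X): not NE [P1→A gives 7>4]
(C,Q,Y): not NE [P3→X gives 9>5]
(C,Q,Z): not NE [P1→B gives 4>3; P2→P gives 8>0; P3→X gives 9>0]
(C,Q,W): not NE [P3→X gives 9>2]
(C,R,X): not NE [P1→B gives 9>3; P2→Q gives 9>0]
(C,R,Y): not NE [P2→Q gives 7>5; P3→W gives 8>7]
(C,R,Z): not NE [P2→P gives 8>3; P3→W gives 8>1]
(C,R,W): not NE [P2→Q gives 8>4]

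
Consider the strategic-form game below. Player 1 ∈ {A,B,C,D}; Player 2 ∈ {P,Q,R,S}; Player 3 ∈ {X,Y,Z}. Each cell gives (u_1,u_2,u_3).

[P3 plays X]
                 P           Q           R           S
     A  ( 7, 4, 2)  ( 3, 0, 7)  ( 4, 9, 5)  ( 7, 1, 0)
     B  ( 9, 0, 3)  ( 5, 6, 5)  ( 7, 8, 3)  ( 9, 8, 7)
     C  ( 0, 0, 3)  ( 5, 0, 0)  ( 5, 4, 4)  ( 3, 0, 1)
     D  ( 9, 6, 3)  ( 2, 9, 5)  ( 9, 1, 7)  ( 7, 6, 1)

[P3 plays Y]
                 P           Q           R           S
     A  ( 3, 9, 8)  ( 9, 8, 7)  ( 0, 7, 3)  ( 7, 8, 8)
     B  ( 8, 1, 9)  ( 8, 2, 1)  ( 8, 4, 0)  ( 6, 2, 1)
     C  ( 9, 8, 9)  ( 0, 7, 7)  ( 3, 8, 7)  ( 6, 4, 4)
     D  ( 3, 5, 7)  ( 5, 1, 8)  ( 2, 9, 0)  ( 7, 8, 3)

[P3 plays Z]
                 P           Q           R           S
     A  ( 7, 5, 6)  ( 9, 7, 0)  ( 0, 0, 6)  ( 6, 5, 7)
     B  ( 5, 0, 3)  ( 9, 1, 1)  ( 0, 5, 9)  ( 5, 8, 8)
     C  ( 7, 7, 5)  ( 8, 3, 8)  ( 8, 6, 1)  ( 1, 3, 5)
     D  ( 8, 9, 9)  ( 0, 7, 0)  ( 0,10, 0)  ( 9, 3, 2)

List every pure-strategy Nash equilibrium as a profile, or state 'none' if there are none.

(A,P,X): not NE [P1→D gives 9>7; P2→R gives 9>4; P3→Y gives 8>2]
(A,P,Y): not NE [P1→C gives 9>3]
(A,P,Z): not NE [P1→D gives 8>7; P2→Q gives 7>5; P3→Y gives 8>6]
(A,Q,X): not NE [P1→C gives 5>3; P2→R gives 9>0]
(A,Q,Y): not NE [P2→P gives 9>8]
(A,Q,Z): not NE [P3→Y gives 7>0]
(A,R,X): not NE [P1→D gives 9>4; P3→Z gives 6>5]
(A,R,Y): not NE [P1→B gives 8>0; P2→P gives 9>7; P3→Z gives 6>3]
(A,R,Z): not NE [P1→C gives 8>0; P2→Q gives 7>0]
(A,S,X): not NE [P1→B gives 9>7; P2→R gives 9>1; P3→Y gives 8>0]
(A,S,Y): not NE [P2→P gives 9>8]
(A,S,Z): not NE [P1→D gives 9>6; P2→Q gives 7>5; P3→Y gives 8>7]
(B,P,X): not NE [P2→S gives 8>0; P3→Y gives 9>3]
(B,P,Y): not NE [P1→C gives 9>8; P2→R gives 4>1]
(B,P,Z): not NE [P1→D gives 8>5; P2→S gives 8>0; P3→Y gives 9>3]
(B,Q,X): not NE [P2→S gives 8>6]
(B,Q,Y): not NE [P1→A gives 9>8; P2→R gives 4>2; P3→X gives 5>1]
(B,Q,Z): not NE [P2→S gives 8>1; P3→X gives 5>1]
(B,R,X): not NE [P1→D gives 9>7; P3→Z gives 9>3]
(B,R,Y): not NE [P3→Z gives 9>0]
(B,R,Z): not NE [P1→C gives 8>0; P2→S gives 8>5]
(B,S,X): not NE [P3→Z gives 8>7]
(B,S,Y): not NE [P1→D gives 7>6; P2→R gives 4>2; P3→Z gives 8>1]
(B,S,Z): not NE [P1→D gives 9>5]
(C,P,X): not NE [P1→D gives 9>0; P2→R gives 4>0; P3→Y gives 9>3]
(C,P,Y): NE
(C,P,Z): not NE [P1→D gives 8>7; P3→Y gives 9>5]
(C,Q,X): not NE [P2→R gives 4>0; P3→Z gives 8>0]
(C,Q,Y): not NE [P1→A gives 9>0; P2→R gives 8>7; P3→Z gives 8>7]
(C,Q,Z): not NE [P1→B gives 9>8; P2→P gives 7>3]
(C,R,X): not NE [P1→D gives 9>5; P3→Y gives 7>4]
(C,R,Y): not NE [P1→B gives 8>3]
(C,R,Z): not NE [P2→P gives 7>6; P3→Y gives 7>1]
(C,S,X): not NE [P1→B gives 9>3; P2→R gives 4>0; P3→Z gives 5>1]
(C,S,Y): not NE [P1→D gives 7>6; P2→R gives 8>4; P3→Z gives 5>4]
(C,S,Z): not NE [P1→D gives 9>1; P2→P gives 7>3]
(D,P,X): not NE [P2→Q gives 9>6; P3→Z gives 9>3]
(D,P,Y): not NE [P1→C gives 9>3; P2→R gives 9>5; P3→Z gives 9>7]
(D,P,Z): not NE [P2→R gives 10>9]
(D,Q,X): not NE [P1→C gives 5>2; P3→Y gives 8>5]
(D,Q,Y): not NE [P1→A gives 9>5; P2→R gives 9>1]
(D,Q,Z): not NE [P1→B gives 9>0; P2→R gives 10>7; P3→Y gives 8>0]
(D,R,X): not NE [P2→Q gives 9>1]
(D,R,Y): not NE [P1→B gives 8>2; P3→X gives 7>0]
(D,R,Z): not NE [P1→C gives 8>0; P3→X gives 7>0]
(D,S,X): not NE [P1→B gives 9>7; P2→Q gives 9>6; P3→Y gives 3>1]
(D,S,Y): not NE [P2→R gives 9>8]
(D,S,Z): not NE [P2→R gives 10>3; P3→Y gives 3>2]

NE set: (C,P,Y)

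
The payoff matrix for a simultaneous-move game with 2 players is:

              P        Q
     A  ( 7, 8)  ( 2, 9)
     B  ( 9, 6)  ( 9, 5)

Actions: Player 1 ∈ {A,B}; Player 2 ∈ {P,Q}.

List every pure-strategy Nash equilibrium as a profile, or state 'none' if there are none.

(A,P): not NE [P1→B gives 9>7; P2→Q gives 9>8]
(A,Q): not NE [P1→B gives 9>2]
(B,P): NE
(B,Q): not NE [P2→P gives 6>5]

PSNE = {(B,P)}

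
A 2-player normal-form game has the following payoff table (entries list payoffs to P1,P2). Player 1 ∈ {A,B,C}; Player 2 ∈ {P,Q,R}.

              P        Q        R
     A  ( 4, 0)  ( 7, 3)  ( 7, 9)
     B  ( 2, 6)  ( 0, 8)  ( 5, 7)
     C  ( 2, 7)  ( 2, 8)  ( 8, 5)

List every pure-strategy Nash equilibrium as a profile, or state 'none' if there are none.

(A,P): not NE [P2→R gives 9>0]
(A,Q): not NE [P2→R gives 9>3]
(A,R): not NE [P1→C gives 8>7]
(B,P): not NE [P1→A gives 4>2; P2→Q gives 8>6]
(B,Q): not NE [P1→A gives 7>0]
(B,R): not NE [P1→C gives 8>5; P2→Q gives 8>7]
(C,P): not NE [P1→A gives 4>2; P2→Q gives 8>7]
(C,Q): not NE [P1→A gives 7>2]
(C,R): not NE [P2→Q gives 8>5]

Equilibria: none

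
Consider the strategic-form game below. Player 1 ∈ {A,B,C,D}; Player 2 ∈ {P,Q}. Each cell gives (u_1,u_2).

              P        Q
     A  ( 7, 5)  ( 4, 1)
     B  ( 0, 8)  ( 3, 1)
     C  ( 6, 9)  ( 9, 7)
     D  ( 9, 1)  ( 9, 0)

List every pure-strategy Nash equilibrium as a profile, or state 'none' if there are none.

Nash profiles: (D,P)

(A,P): not NE [P1→D gives 9>7]
(A,Q): not NE [P1→D gives 9>4; P2→P gives 5>1]
(B,P): not NE [P1→D gives 9>0]
(B,Q): not NE [P1→D gives 9>3; P2→P gives 8>1]
(C,P): not NE [P1→D gives 9>6]
(C,Q): not NE [P2→P gives 9>7]
(D,P): NE
(D,Q): not NE [P2→P gives 1>0]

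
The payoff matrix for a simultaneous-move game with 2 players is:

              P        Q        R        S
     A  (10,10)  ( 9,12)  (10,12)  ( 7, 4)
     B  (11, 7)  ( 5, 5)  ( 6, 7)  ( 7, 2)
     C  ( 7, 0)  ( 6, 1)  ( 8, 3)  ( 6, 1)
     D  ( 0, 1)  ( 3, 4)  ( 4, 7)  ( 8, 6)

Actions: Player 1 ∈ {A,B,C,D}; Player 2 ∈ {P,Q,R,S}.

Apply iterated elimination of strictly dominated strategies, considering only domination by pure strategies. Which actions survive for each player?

P1 drop C (A beats it: P:10>7 Q:9>6 R:10>8 S:7>6)
P2 drop S (R beats it: A:12>4 B:7>2 D:7>6)
P1 drop D (A beats it: P:10>0 Q:9>3 R:10>4)
P1→{A,B} P2→{P,Q,R}

Remaining: P1:{A,B} P2:{P,Q,R}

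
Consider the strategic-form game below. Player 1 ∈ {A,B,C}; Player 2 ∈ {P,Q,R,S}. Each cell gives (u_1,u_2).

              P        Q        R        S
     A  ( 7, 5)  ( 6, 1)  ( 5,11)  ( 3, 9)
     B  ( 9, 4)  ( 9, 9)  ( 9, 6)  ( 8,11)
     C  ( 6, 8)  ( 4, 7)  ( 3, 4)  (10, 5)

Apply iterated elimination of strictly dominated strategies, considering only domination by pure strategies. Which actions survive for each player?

P1 drop A (B beats it: P:9>7 Q:9>6 R:9>5 S:8>3)
P2 drop R (Q beats it: B:9>6 C:7>4)
P1→{B,C} P2→{P,Q,S}

Remaining: P1:{B,C} P2:{P,Q,S}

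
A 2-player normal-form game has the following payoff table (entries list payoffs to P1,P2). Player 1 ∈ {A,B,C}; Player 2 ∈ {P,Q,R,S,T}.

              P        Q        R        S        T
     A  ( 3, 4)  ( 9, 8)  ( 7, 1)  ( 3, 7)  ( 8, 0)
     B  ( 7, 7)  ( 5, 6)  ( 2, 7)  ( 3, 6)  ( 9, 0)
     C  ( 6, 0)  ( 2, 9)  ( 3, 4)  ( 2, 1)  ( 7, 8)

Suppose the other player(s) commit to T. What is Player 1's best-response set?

P1 best: {B}

u_1(A vs T) = 8
u_1(B vs T) = 9
u_1(C vs T) = 7
max payoff 9 at {B}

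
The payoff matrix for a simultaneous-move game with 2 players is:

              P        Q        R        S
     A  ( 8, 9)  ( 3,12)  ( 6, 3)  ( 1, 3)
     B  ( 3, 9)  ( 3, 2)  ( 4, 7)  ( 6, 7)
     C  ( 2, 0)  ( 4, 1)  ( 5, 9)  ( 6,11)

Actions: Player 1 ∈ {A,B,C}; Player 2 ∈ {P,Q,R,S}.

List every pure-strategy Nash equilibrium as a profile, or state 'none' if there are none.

Nash profiles: (C,S)

(A,P): not NE [P2→Q gives 12>9]
(A,Q): not NE [P1→C gives 4>3]
(A,R): not NE [P2→Q gives 12>3]
(A,S): not NE [P1→C gives 6>1; P2→Q gives 12>3]
(B,P): not NE [P1→A gives 8>3]
(B,Q): not NE [P1→C gives 4>3; P2→P gives 9>2]
(B,R): not NE [P1→A gives 6>4; P2→P gives 9>7]
(B,S): not NE [P2→P gives 9>7]
(C,P): not NE [P1→A gives 8>2; P2→S gives 11>0]
(C,Q): not NE [P2→S gives 11>1]
(C,R): not NE [P1→A gives 6>5; P2→S gives 11>9]
(C,S): NE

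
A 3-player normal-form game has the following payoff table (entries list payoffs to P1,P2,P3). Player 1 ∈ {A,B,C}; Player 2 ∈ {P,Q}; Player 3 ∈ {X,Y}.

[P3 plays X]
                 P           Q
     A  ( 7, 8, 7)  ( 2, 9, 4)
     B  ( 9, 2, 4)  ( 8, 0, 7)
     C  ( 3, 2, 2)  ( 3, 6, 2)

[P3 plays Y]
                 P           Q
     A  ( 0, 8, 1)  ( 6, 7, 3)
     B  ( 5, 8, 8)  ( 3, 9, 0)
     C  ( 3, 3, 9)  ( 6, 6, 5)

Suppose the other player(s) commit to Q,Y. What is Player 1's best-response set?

argmax u_1 = {A,C}

u_1(A vs Q,Y) = 6
u_1(B vs Q,Y) = 3
u_1(C vs Q,Y) = 6
max payoff 6 at {A,C}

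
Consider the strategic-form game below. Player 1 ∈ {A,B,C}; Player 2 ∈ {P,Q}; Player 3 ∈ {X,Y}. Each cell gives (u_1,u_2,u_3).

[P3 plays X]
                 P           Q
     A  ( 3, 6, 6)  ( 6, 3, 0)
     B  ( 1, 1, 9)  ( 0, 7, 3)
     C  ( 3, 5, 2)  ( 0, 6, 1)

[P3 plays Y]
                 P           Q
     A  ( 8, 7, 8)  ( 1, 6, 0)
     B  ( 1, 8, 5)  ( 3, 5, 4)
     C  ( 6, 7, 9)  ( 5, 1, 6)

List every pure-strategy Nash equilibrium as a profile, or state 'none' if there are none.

Nash profiles: (A,P,Y)

(A,P,X): not NE [P3→Y gives 8>6]
(A,P,Y): NE
(A,Q,X): not NE [P2→P gives 6>3]
(A,Q,Y): not NE [P1→C gives 5>1; P2→P gives 7>6]
(B,P,X): not NE [P1→C gives 3>1; P2→Q gives 7>1]
(B,P,Y): not NE [P1→A gives 8>1; P3→X gives 9>5]
(B,Q,X): not NE [P1→A gives 6>0; P3→Y gives 4>3]
(B,Q,Y): not NE [P1→C gives 5>3; P2→P gives 8>5]
(C,P,X): not NE [P2→Q gives 6>5; P3→Y gives 9>2]
(C,P,Y): not NE [P1→A gives 8>6]
(C,Q,X): not NE [P1→A gives 6>0; P3→Y gives 6>1]
(C,Q,Y): not NE [P2→P gives 7>1]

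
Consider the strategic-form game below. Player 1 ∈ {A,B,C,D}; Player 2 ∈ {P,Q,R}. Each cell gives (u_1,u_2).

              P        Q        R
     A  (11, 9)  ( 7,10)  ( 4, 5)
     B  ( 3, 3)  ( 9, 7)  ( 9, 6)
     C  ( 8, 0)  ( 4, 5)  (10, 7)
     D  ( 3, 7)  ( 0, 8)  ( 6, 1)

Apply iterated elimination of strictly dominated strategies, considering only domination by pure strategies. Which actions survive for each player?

Survivors P1:{B,C} P2:{Q,R}

P1 drop D (C beats it: P:8>3 Q:4>0 R:10>6)
P2 drop P (Q beats it: A:10>9 B:7>3 C:5>0)
P1 drop A (B beats it: Q:9>7 R:9>4)
P1→{B,C} P2→{Q,R}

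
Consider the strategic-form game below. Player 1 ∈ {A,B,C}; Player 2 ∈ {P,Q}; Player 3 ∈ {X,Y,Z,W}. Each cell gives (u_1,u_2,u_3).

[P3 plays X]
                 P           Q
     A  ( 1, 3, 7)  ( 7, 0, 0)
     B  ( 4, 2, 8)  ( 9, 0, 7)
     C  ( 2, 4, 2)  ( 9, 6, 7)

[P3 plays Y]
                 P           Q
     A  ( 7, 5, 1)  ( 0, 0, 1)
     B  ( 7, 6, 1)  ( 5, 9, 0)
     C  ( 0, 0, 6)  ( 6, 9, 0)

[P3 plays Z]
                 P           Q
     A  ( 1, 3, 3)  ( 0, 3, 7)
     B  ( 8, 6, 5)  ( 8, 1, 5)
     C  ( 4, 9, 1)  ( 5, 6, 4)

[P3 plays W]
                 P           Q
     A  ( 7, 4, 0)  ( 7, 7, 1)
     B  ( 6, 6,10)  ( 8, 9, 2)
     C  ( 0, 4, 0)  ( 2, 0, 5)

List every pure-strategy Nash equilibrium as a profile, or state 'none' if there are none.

(A,P,X): not NE [P1→B gives 4>1]
(A,P,Y): not NE [P3→X gives 7>1]
(A,P,Z): not NE [P1→B gives 8>1; P3→X gives 7>3]
(A,P,W): not NE [P2→Q gives 7>4; P3→X gives 7>0]
(A,Q,X): not NE [P1→C gives 9>7; P2→P gives 3>0; P3→Z gives 7>0]
(A,Q,Y): not NE [P1→C gives 6>0; P2→P gives 5>0; P3→Z gives 7>1]
(A,Q,Z): not NE [P1→B gives 8>0]
(A,Q,W): not NE [P1→B gives 8>7; P3→Z gives 7>1]
(B,P,X): not NE [P3→W gives 10>8]
(B,P,Y): not NE [P2→Q gives 9>6; P3→W gives 10>1]
(B,P,Z): not NE [P3→W gives 10>5]
(B,P,W): not NE [P1→A gives 7>6; P2→Q gives 9>6]
(B,Q,X): not NE [P2→P gives 2>0]
(B,Q,Y): not NE [P1→C gives 6>5; P3→X gives 7>0]
(B,Q,Z): not NE [P2→P gives 6>1; P3→X gives 7>5]
(B,Q,W): not NE [P3→X gives 7>2]
(C,P,X): not NE [P1→B gives 4>2; P2→Q gives 6>4; P3→Y gives 6>2]
(C,P,Y): not NE [P1→B gives 7>0; P2→Q gives 9>0]
(C,P,Z): not NE [P1→B gives 8>4; P3→Y gives 6>1]
(C,P,W): not NE [P1→A gives 7>0; P3→Y gives 6>0]
(C,Q,X): NE
(C,Q,Y): not NE [P3→X gives 7>0]
(C,Q,Z): not NE [P1→B gives 8>5; P2→P gives 9>6; P3→X gives 7>4]
(C,Q,W): not NE [P1→B gives 8>2; P2→P gives 4>0; P3→X gives 7>5]

Nash profiles: (C,Q,X)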